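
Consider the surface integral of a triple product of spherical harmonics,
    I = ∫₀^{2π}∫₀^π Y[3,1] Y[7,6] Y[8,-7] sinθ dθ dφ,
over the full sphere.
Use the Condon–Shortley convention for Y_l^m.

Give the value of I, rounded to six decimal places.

0.061743

Rules hold: Σm=0, L=18 even, 4≤8≤10.
N = 7·15·17 = 1785
Δ = 2!·4!·12!/19! = 1/5290740
Racah Σ t=0..2: t=0:+1/7257600 t=1:−1/2073600 t=2:+1/7257600 = -1/4838400
⇒ 3j(3 7 8; 0 0 0)² = 252/20995, sgn -1
Racah Σ t=1..2: t=1:−1/2874009600 t=2:+1/1916006400 = 1/5748019200
⇒ 3j(3 7 8; 1 6 -7)² = 13/5814, sgn -1
4πI² = N·(3j₀)²·(3jₘ)² = 294/6137
I = +1·√(0.0479061/4π) = 0.06174342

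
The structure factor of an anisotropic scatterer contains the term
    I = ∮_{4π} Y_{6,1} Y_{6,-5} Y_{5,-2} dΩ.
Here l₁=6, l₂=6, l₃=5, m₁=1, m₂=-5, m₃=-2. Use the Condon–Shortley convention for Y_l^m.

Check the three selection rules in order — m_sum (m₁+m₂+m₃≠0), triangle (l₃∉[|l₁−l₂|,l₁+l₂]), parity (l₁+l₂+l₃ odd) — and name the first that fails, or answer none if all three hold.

m₁+m₂+m₃ = 1 − 5 − 2 = -6  ✗
triangle: |6−6|=0 ≤ l₃=5 ≤ 6+6=12
parity: l₁+l₂+l₃ = 17 is odd

m_sum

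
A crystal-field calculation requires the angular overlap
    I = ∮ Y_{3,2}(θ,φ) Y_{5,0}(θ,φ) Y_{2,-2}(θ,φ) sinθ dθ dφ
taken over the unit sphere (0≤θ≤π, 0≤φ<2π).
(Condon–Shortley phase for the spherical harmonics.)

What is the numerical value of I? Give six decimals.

0.053579

m-sum 0 ✓  L=10 even ✓  2≤2≤8 ✓
Π(2lᵢ+1) = 7×11×5 = 385
triangle coeff Δ(3,5,2) = 1/2310
Σ_t [3,3]: t=3:−1/144 = -1/144
(3j)²=10/231 [(3 5 2; 0 0 0)], sign=-1
Σ_t [1,1]: t=1:−1/2880 = -1/2880
(3j)²=1/462 [(3 5 2; 2 0 -2)], sign=-1
⇒ 4πI² = 25/693
I = (+1)√(25/693/(4π)) = 0.05357948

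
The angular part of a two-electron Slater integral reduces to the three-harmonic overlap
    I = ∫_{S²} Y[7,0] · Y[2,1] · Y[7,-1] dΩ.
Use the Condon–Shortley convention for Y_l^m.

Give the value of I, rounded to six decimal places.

-0.026159

Checks pass: Σm=0; 16 even; l₃=7∈[5,9].
(2·7+1)(2·2+1)(2·7+1) = 1125
Δ: 2! 12! 2! / 17! → 1/185640
sum: t=0:+1/2419200 t=1:−1/518400 t=2:+1/2419200 = -1/907200
3j²(7 2 7; 0 0 0) = Δ·Π!·Σ² = 56/3315  (sign +1)
sum: t=1:−1/1036800 t=2:+1/1209600 = -1/7257600
3j²(7 2 7; 0 1 -1) = Δ·Π!·Σ² = 1/2210  (sign -1)
combine: 4πI² = 1125·56/3315·1/2210 = 420/48841
take √, sign -1: I = -0.02615938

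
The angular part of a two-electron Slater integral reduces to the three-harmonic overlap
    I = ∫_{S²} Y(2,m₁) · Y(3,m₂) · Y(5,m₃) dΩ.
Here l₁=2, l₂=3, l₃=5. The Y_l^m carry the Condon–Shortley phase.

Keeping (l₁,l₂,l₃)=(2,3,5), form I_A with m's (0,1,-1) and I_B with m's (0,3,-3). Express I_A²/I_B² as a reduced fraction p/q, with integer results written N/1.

Shared (l₁,l₂,l₃)=(2,3,5): N and (l;000)² cancel in I_A²/I_B².
A: Δ = 0!·4!·6!/11! = 1/2310; Racah Σ t=0..0: t=0:+1/192 = 1/192; ⇒ 3j(2 3 5; 0 1 -1)² = 3/77, sgn +1
B: Δ = 0!·4!·6!/11! = 1/2310; Racah Σ t=0..0: t=0:+1/2880 = 1/2880; ⇒ 3j(2 3 5; 0 3 -3)² = 2/165, sgn +1
I_A²/I_B² = (3/77)/(2/165) = 45/14

45/14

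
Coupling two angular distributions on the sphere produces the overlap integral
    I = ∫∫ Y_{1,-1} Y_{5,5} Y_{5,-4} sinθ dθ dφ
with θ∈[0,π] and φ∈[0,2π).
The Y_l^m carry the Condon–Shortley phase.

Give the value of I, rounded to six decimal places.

Σlᵢ=11 odd — θ-integrand is odd under cosθ→−cosθ; I=0

0.000000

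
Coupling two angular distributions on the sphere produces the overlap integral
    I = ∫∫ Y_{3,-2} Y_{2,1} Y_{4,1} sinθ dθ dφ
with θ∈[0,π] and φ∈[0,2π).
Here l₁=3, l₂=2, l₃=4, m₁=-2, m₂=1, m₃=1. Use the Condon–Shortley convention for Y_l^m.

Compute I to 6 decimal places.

l₁+l₂+l₃=9 is odd: 3j(l;000)=0 ⇒ I=0

0.000000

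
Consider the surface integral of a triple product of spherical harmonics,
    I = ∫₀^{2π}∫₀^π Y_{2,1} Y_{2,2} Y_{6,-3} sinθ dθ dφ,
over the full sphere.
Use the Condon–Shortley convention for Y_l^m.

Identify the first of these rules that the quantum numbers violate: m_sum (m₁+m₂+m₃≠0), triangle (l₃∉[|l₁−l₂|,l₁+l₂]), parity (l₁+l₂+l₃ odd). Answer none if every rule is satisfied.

triangle

azimuthal sum: 1 + 2 − 3 = 0  ✓
0 ≤ 6 ≤ 4 (triangle on l)  ✗
L = 2 + 2 + 6 = 10 (even)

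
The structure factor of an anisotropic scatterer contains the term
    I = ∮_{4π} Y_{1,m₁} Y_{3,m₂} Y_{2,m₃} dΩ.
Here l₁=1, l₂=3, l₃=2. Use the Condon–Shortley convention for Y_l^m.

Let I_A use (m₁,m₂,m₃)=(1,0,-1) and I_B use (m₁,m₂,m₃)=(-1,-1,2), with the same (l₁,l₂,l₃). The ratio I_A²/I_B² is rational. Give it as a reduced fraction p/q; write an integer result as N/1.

Shared (l₁,l₂,l₃)=(1,3,2): N and (l;000)² cancel in I_A²/I_B².
A: Δ = 2!·0!·4!/7! = 1/105; Racah Σ t=0..0: t=0:+1/12 = 1/12; ⇒ 3j(1 3 2; 1 0 -1)² = 1/35, sgn -1
B: Δ = 2!·0!·4!/7! = 1/105; Racah Σ t=2..2: t=2:+1/48 = 1/48; ⇒ 3j(1 3 2; -1 -1 2)² = 1/105, sgn +1
I_A²/I_B² = (1/35)/(1/105) = 3/1

3/1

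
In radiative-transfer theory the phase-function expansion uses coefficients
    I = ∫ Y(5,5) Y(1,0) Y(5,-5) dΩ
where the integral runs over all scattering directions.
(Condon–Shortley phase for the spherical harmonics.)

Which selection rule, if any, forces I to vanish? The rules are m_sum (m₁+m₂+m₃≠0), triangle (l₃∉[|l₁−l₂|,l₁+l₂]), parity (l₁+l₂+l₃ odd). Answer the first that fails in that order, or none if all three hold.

m₁+m₂+m₃ = 5 + 0 − 5 = 0  ✓
triangle: |5−1|=4 ≤ l₃=5 ≤ 5+1=6  ✓
parity: l₁+l₂+l₃ = 11 is odd  ✗

parity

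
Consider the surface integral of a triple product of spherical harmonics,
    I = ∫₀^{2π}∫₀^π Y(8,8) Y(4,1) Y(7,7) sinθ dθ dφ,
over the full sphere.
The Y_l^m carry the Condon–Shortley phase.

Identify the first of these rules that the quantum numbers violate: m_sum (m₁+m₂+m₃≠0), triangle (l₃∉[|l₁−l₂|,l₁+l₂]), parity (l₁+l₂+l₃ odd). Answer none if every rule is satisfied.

m_sum

m₁+m₂+m₃ = 8 + 1 + 7 = 16  ✗
triangle: |8−4|=4 ≤ l₃=7 ≤ 8+4=12
parity: l₁+l₂+l₃ = 19 is odd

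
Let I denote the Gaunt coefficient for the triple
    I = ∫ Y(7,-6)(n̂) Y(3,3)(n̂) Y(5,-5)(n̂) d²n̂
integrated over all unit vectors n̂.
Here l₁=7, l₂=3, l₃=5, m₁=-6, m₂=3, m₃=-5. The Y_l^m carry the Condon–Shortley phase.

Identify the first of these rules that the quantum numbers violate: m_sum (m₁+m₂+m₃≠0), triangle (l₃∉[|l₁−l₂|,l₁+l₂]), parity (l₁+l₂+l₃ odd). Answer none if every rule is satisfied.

m_sum

m₁+m₂+m₃ = -6 + 3 − 5 = -8  ✗
triangle: |7−3|=4 ≤ l₃=5 ≤ 7+3=10
parity: l₁+l₂+l₃ = 15 is odd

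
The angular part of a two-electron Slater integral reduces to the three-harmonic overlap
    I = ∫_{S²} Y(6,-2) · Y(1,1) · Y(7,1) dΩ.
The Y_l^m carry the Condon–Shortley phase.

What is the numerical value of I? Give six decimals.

m-sum 0 ✓  L=14 even ✓  5≤7≤7 ✓
Π(2lᵢ+1) = 13×3×15 = 585
triangle coeff Δ(6,1,7) = 1/1365
Σ_t [0,0]: t=0:+1/518400 = 1/518400
(3j)²=7/195 [(6 1 7; 0 0 0)], sign=-1
Σ_t [0,0]: t=0:+1/1935360 = 1/1935360
(3j)²=1/91 [(6 1 7; -2 1 1)], sign=+1
⇒ 4πI² = 3/13
I = (-1)√(3/13/(4π)) = -0.13551395

-0.135514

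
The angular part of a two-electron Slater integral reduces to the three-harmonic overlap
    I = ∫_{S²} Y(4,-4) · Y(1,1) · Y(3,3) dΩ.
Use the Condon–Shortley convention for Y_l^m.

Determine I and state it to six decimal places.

Checks pass: Σm=0; 8 even; l₃=3∈[3,5].
(2·4+1)(2·1+1)(2·3+1) = 189
Δ: 2! 6! 0! / 9! → 1/252
sum: t=1:−1/36 = -1/36
3j²(4 1 3; 0 0 0) = Δ·Π!·Σ² = 4/63  (sign +1)
sum: t=2:+1/1440 = 1/1440
3j²(4 1 3; -4 1 3) = Δ·Π!·Σ² = 1/9  (sign +1)
combine: 4πI² = 189·4/63·1/9 = 4/3
take √, sign +1: I = 0.32573501

0.325735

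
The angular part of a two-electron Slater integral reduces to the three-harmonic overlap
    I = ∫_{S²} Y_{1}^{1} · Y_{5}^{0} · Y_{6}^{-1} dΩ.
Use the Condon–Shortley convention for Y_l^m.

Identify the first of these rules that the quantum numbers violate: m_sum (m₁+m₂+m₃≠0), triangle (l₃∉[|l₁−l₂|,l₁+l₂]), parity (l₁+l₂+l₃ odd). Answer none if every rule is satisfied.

m₁+m₂+m₃ = 1 + 0 − 1 = 0  ✓
triangle: |1−5|=4 ≤ l₃=6 ≤ 1+5=6  ✓
parity: l₁+l₂+l₃ = 12 is even  ✓

none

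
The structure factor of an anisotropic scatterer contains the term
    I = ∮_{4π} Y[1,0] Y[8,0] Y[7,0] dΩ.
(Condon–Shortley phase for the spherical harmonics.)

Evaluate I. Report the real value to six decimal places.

0.244780

Checks pass: Σm=0; 16 even; l₃=7∈[7,9].
(2·1+1)(2·8+1)(2·7+1) = 765
Δ: 2! 0! 14! / 17! → 1/2040
sum: t=1:−1/25401600 = -1/25401600
3j²(1 8 7; 0 0 0) = Δ·Π!·Σ² = 8/255  (sign +1)
(m-triple is (0,0,0) — same symbol as above.)
combine: 4πI² = 765·8/255·8/255 = 64/85
take √, sign +1: I = 0.24477981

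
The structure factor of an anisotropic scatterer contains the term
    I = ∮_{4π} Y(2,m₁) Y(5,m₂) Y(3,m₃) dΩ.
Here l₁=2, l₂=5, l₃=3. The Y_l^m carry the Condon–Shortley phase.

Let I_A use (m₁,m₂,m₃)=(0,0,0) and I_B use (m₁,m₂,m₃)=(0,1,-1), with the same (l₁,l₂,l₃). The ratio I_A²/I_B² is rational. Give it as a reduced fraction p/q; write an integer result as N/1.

Shared (l₁,l₂,l₃)=(2,5,3): N and (l;000)² cancel in I_A²/I_B².
A: Δ = 4!·0!·6!/11! = 1/2310; Racah Σ t=2..2: t=2:+1/144 = 1/144; ⇒ 3j(2 5 3; 0 0 0)² = 10/231, sgn -1
B: Δ = 4!·0!·6!/11! = 1/2310; Racah Σ t=2..2: t=2:+1/192 = 1/192; ⇒ 3j(2 5 3; 0 1 -1)² = 3/77, sgn +1
I_A²/I_B² = (10/231)/(3/77) = 10/9

10/9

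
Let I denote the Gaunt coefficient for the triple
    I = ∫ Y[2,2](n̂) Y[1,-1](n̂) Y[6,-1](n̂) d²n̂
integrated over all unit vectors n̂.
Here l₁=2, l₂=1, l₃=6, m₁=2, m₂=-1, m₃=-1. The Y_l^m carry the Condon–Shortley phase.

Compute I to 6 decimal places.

triangle: need 1≤l₃≤3, have 6; I=0

0.000000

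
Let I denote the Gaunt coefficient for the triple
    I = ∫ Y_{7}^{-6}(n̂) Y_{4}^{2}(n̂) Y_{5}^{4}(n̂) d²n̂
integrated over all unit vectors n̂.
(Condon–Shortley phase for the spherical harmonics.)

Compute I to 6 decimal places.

0.061746

Checks pass: Σm=0; 16 even; l₃=5∈[3,11].
(2·7+1)(2·4+1)(2·5+1) = 1485
Δ: 6! 8! 2! / 17! → 1/6126120
sum: t=2:+1/69120 t=3:−1/20736 t=4:+1/69120 = -1/51840
3j²(7 4 5; 0 0 0) = Δ·Π!·Σ² = 280/21879  (sign +1)
sum: t=5:−1/4838400 t=6:+1/7257600 = -1/14515200
3j²(7 4 5; -6 2 4) = Δ·Π!·Σ² = 3/1190  (sign +1)
combine: 4πI² = 1485·280/21879·3/1190 = 180/3757
take √, sign +1: I = 0.06174627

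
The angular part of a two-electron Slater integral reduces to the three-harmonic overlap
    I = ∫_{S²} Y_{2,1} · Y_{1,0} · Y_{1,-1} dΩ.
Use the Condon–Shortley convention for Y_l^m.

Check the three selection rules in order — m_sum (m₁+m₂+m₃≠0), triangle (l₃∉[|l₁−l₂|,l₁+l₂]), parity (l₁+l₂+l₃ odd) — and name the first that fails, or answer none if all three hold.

azimuthal sum: 1 + 0 − 1 = 0  ✓
1 ≤ 1 ≤ 3 (triangle on l)  ✓
L = 2 + 1 + 1 = 4 (even)  ✓

none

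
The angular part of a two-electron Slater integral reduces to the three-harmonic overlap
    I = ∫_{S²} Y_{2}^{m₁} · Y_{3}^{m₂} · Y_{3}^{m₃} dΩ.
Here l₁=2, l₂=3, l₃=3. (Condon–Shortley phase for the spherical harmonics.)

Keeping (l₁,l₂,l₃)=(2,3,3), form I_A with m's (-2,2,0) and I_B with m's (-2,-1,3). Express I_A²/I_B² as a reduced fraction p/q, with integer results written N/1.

Shared (l₁,l₂,l₃)=(2,3,3): N and (l;000)² cancel in I_A²/I_B².
A: Δ = 2!·2!·4!/9! = 1/3780; Racah Σ t=2..2: t=2:+1/24 = 1/24; ⇒ 3j(2 3 3; -2 2 0)² = 1/21, sgn -1
B: Δ = 2!·2!·4!/9! = 1/3780; Racah Σ t=2..2: t=2:+1/96 = 1/96; ⇒ 3j(2 3 3; -2 -1 3)² = 1/42, sgn +1
I_A²/I_B² = (1/21)/(1/42) = 2/1

2/1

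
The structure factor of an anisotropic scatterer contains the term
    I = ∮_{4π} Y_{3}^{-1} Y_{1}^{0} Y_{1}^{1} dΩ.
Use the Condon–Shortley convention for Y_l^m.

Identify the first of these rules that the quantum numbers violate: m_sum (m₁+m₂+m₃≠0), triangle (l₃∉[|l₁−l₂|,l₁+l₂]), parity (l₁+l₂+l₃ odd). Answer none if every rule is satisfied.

triangle

m₁+m₂+m₃ = -1 + 0 + 1 = 0  ✓
triangle: |3−1|=2 ≤ l₃=1 ≤ 3+1=4  ✗
parity: l₁+l₂+l₃ = 5 is odd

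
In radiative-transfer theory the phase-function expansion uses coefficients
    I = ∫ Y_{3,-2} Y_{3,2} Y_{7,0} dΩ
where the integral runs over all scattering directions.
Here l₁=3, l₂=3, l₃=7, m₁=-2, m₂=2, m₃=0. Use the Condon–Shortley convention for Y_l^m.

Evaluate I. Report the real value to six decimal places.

triangle: need 0≤l₃≤6, have 7; I=0

0.000000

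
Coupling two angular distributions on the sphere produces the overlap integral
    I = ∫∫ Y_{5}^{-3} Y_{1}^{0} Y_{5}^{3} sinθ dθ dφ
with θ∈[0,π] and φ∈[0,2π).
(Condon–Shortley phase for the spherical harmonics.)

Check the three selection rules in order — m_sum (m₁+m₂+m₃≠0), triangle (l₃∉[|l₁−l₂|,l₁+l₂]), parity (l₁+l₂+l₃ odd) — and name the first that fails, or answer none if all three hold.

Σmᵢ = 0  ✓
l₃∈[|l₁−l₂|,l₁+l₂]=[4,6], have l₃=5  ✓
Σlᵢ = 11 ⇒ odd  ✗

parity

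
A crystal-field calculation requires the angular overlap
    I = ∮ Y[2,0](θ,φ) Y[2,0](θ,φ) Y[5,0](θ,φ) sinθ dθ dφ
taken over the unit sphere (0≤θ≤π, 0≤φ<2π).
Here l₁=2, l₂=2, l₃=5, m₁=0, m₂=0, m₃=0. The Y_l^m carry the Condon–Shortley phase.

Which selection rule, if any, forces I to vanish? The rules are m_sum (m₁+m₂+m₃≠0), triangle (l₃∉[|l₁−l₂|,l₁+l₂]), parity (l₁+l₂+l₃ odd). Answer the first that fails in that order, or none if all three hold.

m₁+m₂+m₃ = 0 + 0 + 0 = 0  ✓
triangle: |2−2|=0 ≤ l₃=5 ≤ 2+2=4  ✗
parity: l₁+l₂+l₃ = 9 is odd

triangle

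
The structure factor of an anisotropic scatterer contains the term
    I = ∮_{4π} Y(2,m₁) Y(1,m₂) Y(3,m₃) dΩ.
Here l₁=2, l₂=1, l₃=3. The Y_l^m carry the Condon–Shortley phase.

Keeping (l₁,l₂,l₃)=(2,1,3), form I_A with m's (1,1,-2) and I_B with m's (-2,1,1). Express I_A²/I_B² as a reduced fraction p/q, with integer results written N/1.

Shared (l₁,l₂,l₃)=(2,1,3): N and (l;000)² cancel in I_A²/I_B².
A: Δ = 0!·4!·2!/7! = 1/105; Racah Σ t=0..0: t=0:+1/12 = 1/12; ⇒ 3j(2 1 3; 1 1 -2)² = 2/21, sgn -1
B: Δ = 0!·4!·2!/7! = 1/105; Racah Σ t=0..0: t=0:+1/48 = 1/48; ⇒ 3j(2 1 3; -2 1 1)² = 1/105, sgn +1
I_A²/I_B² = (2/21)/(1/105) = 10/1

10/1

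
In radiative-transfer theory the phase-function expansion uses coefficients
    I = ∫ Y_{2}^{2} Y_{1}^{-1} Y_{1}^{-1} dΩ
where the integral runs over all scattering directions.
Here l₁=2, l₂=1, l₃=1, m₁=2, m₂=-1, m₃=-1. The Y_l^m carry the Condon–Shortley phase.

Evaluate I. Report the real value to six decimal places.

Checks pass: Σm=0; 4 even; l₃=1∈[1,3].
(2·2+1)(2·1+1)(2·1+1) = 45
Δ: 2! 2! 0! / 5! → 1/30
sum: t=1:−1/1 = -1/1
3j²(2 1 1; 0 0 0) = Δ·Π!·Σ² = 2/15  (sign +1)
sum: t=0:+1/4 = 1/4
3j²(2 1 1; 2 -1 -1) = Δ·Π!·Σ² = 1/5  (sign +1)
combine: 4πI² = 45·2/15·1/5 = 6/5
take √, sign +1: I = 0.30901936

0.309019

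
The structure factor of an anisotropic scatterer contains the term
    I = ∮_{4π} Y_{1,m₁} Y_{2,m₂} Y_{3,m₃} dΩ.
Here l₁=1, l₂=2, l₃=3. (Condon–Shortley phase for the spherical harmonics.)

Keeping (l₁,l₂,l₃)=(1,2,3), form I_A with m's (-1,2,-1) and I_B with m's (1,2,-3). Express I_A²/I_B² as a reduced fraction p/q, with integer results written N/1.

Same 1,2,3: normalisation and zero-m 3j drop out of the ratio.
A: Δ: 0! 2! 4! / 7! → 1/105; sum: t=0:+1/48 = 1/48; 3j²(1 2 3; -1 2 -1) = Δ·Π!·Σ² = 1/105  (sign +1)
B: Δ: 0! 2! 4! / 7! → 1/105; sum: t=0:+1/48 = 1/48; 3j²(1 2 3; 1 2 -3) = Δ·Π!·Σ² = 1/7  (sign +1)
I_A²/I_B² = (1/105)/(1/7) = 1/15

1/15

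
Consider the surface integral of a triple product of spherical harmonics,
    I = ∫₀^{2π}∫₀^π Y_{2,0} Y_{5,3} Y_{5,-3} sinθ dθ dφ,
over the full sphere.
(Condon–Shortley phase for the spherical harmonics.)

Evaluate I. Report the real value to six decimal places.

m-sum 0 ✓  L=12 even ✓  3≤5≤7 ✓
Π(2lᵢ+1) = 5×11×11 = 605
triangle coeff Δ(2,5,5) = 1/38610
Σ_t [0,2]: t=0:+1/2880 t=1:−1/576 t=2:+1/2880 = -1/960
(3j)²=10/429 [(2 5 5; 0 0 0)], sign=+1
Σ_t [0,2]: t=0:+1/161280 t=1:−1/5040 t=2:+1/5760 = -1/53760
(3j)²=1/4290 [(2 5 5; 0 3 -3)], sign=-1
⇒ 4πI² = 5/1521
I = (-1)√(5/1521/(4π)) = -0.01617393

-0.016174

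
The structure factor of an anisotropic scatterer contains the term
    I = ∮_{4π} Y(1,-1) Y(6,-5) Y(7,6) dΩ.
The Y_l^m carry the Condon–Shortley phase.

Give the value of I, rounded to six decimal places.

0.309019

m-sum 0 ✓  L=14 even ✓  5≤7≤7 ✓
Π(2lᵢ+1) = 3×13×15 = 585
triangle coeff Δ(1,6,7) = 1/1365
Σ_t [0,0]: t=0:+1/518400 = 1/518400
(3j)²=7/195 [(1 6 7; 0 0 0)], sign=-1
Σ_t [0,0]: t=0:+1/79833600 = 1/79833600
(3j)²=2/35 [(1 6 7; -1 -5 6)], sign=-1
⇒ 4πI² = 6/5
I = (+1)√(6/5/(4π)) = 0.30901936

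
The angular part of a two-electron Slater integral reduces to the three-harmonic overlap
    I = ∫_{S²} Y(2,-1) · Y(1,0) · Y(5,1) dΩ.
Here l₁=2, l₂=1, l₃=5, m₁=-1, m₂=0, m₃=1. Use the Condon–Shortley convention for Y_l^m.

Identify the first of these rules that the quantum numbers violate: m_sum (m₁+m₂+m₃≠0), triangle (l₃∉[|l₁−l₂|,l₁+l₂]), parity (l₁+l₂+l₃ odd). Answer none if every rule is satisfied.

triangle

azimuthal sum: -1 + 0 + 1 = 0  ✓
1 ≤ 5 ≤ 3 (triangle on l)  ✗
L = 2 + 1 + 5 = 8 (even)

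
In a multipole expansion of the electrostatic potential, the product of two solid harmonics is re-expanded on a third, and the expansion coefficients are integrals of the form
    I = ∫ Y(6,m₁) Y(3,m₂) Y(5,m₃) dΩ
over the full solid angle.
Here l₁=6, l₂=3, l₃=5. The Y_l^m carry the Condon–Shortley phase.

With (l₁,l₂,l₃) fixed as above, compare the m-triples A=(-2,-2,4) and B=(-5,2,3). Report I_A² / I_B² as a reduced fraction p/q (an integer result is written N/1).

15/22

l's match ⇒ only the (l;m) 3-j factors differ between A and B.
A: triangle coeff Δ(6,3,5) = 1/675675; Σ_t [0,1]: t=0:+1/967680 t=1:−1/60480 = -1/64512; (3j)²=15/1001 [(6 3 5; -2 -2 4)], sign=+1
B: triangle coeff Δ(6,3,5) = 1/675675; Σ_t [3,4]: t=3:−1/483840 t=4:+1/120960 = 1/161280; (3j)²=2/91 [(6 3 5; -5 2 3)], sign=+1
I_A²/I_B² = (15/1001)/(2/91) = 15/22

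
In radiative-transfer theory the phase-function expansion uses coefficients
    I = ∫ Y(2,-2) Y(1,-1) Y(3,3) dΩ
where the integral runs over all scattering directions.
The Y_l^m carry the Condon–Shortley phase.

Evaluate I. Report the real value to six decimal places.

-0.319865

Rules hold: Σm=0, L=6 even, 1≤3≤3.
N = 5·3·7 = 105
Δ = 0!·4!·2!/7! = 1/105
Racah Σ t=0..0: t=0:+1/4 = 1/4
⇒ 3j(2 1 3; 0 0 0)² = 3/35, sgn -1
Racah Σ t=0..0: t=0:+1/48 = 1/48
⇒ 3j(2 1 3; -2 -1 3)² = 1/7, sgn +1
4πI² = N·(3j₀)²·(3jₘ)² = 9/7
I = -1·√(1.28571/4π) = -0.31986543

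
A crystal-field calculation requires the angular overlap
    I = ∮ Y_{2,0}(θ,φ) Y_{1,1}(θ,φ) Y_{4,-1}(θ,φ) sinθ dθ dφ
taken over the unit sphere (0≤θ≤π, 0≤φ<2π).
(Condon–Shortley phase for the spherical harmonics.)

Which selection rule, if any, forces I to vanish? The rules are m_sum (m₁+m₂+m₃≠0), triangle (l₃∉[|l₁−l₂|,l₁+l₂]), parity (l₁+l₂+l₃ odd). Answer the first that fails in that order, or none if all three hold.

triangle

azimuthal sum: 0 + 1 − 1 = 0  ✓
1 ≤ 4 ≤ 3 (triangle on l)  ✗
L = 2 + 1 + 4 = 7 (odd)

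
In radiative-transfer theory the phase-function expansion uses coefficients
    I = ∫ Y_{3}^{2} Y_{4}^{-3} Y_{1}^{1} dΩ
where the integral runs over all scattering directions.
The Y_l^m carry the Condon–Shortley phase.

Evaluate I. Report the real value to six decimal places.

-0.282095

Rules hold: Σm=0, L=8 even, 1≤1≤7.
N = 7·9·3 = 189
Δ = 6!·0!·2!/9! = 1/252
Racah Σ t=3..3: t=3:−1/36 = -1/36
⇒ 3j(3 4 1; 0 0 0)² = 4/63, sgn +1
Racah Σ t=1..1: t=1:−1/240 = -1/240
⇒ 3j(3 4 1; 2 -3 1)² = 1/12, sgn -1
4πI² = N·(3j₀)²·(3jₘ)² = 1/1
I = -1·√(1/4π) = -0.28209479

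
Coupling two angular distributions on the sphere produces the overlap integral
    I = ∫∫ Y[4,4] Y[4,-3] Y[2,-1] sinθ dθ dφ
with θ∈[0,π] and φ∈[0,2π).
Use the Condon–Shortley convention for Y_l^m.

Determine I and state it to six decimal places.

m-sum 0 ✓  L=10 even ✓  0≤2≤8 ✓
Π(2lᵢ+1) = 9×9×5 = 405
triangle coeff Δ(4,4,2) = 1/13860
Σ_t [2,4]: t=2:+1/192 t=3:−1/36 t=4:+1/192 = -5/288
(3j)²=20/693 [(4 4 2; 0 0 0)], sign=-1
Σ_t [0,0]: t=0:+1/1440 = 1/1440
(3j)²=7/165 [(4 4 2; 4 -3 -1)], sign=-1
⇒ 4πI² = 60/121
I = (+1)√(60/121/(4π)) = 0.19864517

0.198645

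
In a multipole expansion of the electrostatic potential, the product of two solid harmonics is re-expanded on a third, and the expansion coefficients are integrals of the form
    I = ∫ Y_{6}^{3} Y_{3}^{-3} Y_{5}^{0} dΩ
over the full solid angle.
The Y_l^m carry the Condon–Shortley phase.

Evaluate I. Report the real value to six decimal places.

m-sum 0 ✓  L=14 even ✓  3≤5≤9 ✓
Π(2lᵢ+1) = 13×7×11 = 1001
triangle coeff Δ(6,3,5) = 1/675675
Σ_t [1,3]: t=1:−1/8640 t=2:+1/2304 t=3:−1/8640 = 7/34560
(3j)²=7/429 [(6 3 5; 0 0 0)], sign=-1
Σ_t [0,0]: t=0:+1/34560 = 1/34560
(3j)²=4/143 [(6 3 5; 3 -3 0)], sign=-1
⇒ 4πI² = 196/429
I = (+1)√(196/429/(4π)) = 0.19067531

0.190675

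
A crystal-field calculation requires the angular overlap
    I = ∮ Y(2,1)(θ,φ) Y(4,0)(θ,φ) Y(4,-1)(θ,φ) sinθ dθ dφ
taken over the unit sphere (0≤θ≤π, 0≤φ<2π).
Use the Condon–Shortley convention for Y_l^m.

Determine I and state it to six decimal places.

-0.044869

Checks pass: Σm=0; 10 even; l₃=4∈[2,6].
(2·2+1)(2·4+1)(2·4+1) = 405
Δ: 2! 2! 6! / 11! → 1/13860
sum: t=0:+1/192 t=1:−1/36 t=2:+1/192 = -5/288
3j²(2 4 4; 0 0 0) = Δ·Π!·Σ² = 20/693  (sign -1)
sum: t=0:+1/96 t=1:−1/72 = -1/288
3j²(2 4 4; 1 0 -1) = Δ·Π!·Σ² = 1/462  (sign +1)
combine: 4πI² = 405·20/693·1/462 = 150/5929
take √, sign -1: I = -0.04486937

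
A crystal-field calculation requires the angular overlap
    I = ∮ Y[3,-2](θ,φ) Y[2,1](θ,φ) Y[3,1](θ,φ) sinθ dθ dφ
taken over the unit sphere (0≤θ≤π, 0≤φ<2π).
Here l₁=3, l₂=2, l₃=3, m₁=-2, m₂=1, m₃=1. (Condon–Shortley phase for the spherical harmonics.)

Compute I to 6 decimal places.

Checks pass: Σm=0; 8 even; l₃=3∈[1,5].
(2·3+1)(2·2+1)(2·3+1) = 245
Δ: 2! 4! 2! / 9! → 1/3780
sum: t=0:+1/24 t=1:−1/4 t=2:+1/24 = -1/6
3j²(3 2 3; 0 0 0) = Δ·Π!·Σ² = 4/105  (sign +1)
sum: t=1:−1/48 t=2:+1/12 = 1/16
3j²(3 2 3; -2 1 1) = Δ·Π!·Σ² = 1/28  (sign +1)
combine: 4πI² = 245·4/105·1/28 = 1/3
take √, sign +1: I = 0.16286750

0.162868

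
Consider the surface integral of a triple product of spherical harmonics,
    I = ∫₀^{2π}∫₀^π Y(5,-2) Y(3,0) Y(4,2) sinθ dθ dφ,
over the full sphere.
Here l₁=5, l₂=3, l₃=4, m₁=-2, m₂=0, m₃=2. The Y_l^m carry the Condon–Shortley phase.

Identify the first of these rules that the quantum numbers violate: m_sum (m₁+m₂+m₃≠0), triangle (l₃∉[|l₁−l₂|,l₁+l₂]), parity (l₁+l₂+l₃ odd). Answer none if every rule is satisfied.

m₁+m₂+m₃ = -2 + 0 + 2 = 0  ✓
triangle: |5−3|=2 ≤ l₃=4 ≤ 5+3=8  ✓
parity: l₁+l₂+l₃ = 12 is even  ✓

none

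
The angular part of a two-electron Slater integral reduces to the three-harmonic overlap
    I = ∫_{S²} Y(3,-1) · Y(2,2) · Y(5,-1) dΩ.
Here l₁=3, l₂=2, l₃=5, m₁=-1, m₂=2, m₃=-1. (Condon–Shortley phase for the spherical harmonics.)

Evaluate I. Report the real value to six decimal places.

-0.092802

Rules hold: Σm=0, L=10 even, 1≤5≤5.
N = 7·5·11 = 385
Δ = 0!·6!·4!/11! = 1/2310
Racah Σ t=0..0: t=0:+1/144 = 1/144
⇒ 3j(3 2 5; 0 0 0)² = 10/231, sgn -1
Racah Σ t=0..0: t=0:+1/1152 = 1/1152
⇒ 3j(3 2 5; -1 2 -1)² = 1/154, sgn +1
4πI² = N·(3j₀)²·(3jₘ)² = 25/231
I = -1·√(0.108225/4π) = -0.09280237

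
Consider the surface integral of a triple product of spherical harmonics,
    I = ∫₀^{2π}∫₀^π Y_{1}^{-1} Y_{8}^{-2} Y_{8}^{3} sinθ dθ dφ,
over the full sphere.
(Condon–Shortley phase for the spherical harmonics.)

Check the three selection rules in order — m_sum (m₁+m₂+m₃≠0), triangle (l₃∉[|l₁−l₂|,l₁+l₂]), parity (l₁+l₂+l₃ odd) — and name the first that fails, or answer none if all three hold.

m₁+m₂+m₃ = -1 − 2 + 3 = 0  ✓
triangle: |1−8|=7 ≤ l₃=8 ≤ 1+8=9  ✓
parity: l₁+l₂+l₃ = 17 is odd  ✗

parity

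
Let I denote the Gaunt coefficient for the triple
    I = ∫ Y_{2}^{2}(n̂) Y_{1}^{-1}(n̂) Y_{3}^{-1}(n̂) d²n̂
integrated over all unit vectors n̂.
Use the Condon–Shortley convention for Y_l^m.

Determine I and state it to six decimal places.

-0.082589

m-sum 0 ✓  L=6 even ✓  1≤3≤3 ✓
Π(2lᵢ+1) = 5×3×7 = 105
triangle coeff Δ(2,1,3) = 1/105
Σ_t [0,0]: t=0:+1/4 = 1/4
(3j)²=3/35 [(2 1 3; 0 0 0)], sign=-1
Σ_t [0,0]: t=0:+1/48 = 1/48
(3j)²=1/105 [(2 1 3; 2 -1 -1)], sign=+1
⇒ 4πI² = 3/35
I = (-1)√(3/35/(4π)) = -0.08258890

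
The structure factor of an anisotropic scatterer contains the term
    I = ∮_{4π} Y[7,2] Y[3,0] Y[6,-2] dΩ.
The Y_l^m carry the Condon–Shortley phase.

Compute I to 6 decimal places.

m-sum 0 ✓  L=16 even ✓  4≤6≤10 ✓
Π(2lᵢ+1) = 15×7×13 = 1365
triangle coeff Δ(7,3,6) = 1/2042040
Σ_t [1,3]: t=1:−1/207360 t=2:+1/57600 t=3:−1/207360 = 1/129600
(3j)²=168/12155 [(7 3 6; 0 0 0)], sign=+1
Σ_t [1,3]: t=1:−1/207360 t=2:+1/120960 t=3:−1/967680 = 1/414720
(3j)²=21/4862 [(7 3 6; 2 0 -2)], sign=+1
⇒ 4πI² = 37044/454597
I = (+1)√(37044/454597/(4π)) = 0.08052685

0.080527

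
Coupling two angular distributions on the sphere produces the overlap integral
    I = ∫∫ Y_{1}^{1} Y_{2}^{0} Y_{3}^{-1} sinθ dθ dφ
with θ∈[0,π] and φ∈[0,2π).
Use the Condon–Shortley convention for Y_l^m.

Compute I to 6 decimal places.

-0.202301

m-sum 0 ✓  L=6 even ✓  1≤3≤3 ✓
Π(2lᵢ+1) = 3×5×7 = 105
triangle coeff Δ(1,2,3) = 1/105
Σ_t [0,0]: t=0:+1/4 = 1/4
(3j)²=3/35 [(1 2 3; 0 0 0)], sign=-1
Σ_t [0,0]: t=0:+1/8 = 1/8
(3j)²=2/35 [(1 2 3; 1 0 -1)], sign=+1
⇒ 4πI² = 18/35
I = (-1)√(18/35/(4π)) = -0.20230066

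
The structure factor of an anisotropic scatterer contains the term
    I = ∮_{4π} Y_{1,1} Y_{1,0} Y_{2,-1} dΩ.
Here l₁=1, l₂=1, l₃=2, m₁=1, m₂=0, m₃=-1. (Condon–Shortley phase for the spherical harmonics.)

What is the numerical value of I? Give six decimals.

Checks pass: Σm=0; 4 even; l₃=2∈[0,2].
(2·1+1)(2·1+1)(2·2+1) = 45
Δ: 0! 2! 2! / 5! → 1/30
sum: t=0:+1/1 = 1/1
3j²(1 1 2; 0 0 0) = Δ·Π!·Σ² = 2/15  (sign +1)
sum: t=0:+1/2 = 1/2
3j²(1 1 2; 1 0 -1) = Δ·Π!·Σ² = 1/10  (sign -1)
combine: 4πI² = 45·2/15·1/10 = 3/5
take √, sign -1: I = -0.21850969

-0.218510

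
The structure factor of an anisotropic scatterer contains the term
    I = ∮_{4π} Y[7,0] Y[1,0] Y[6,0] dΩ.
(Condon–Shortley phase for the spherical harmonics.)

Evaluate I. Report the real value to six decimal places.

Rules hold: Σm=0, L=14 even, 6≤6≤8.
N = 15·3·13 = 585
Δ = 2!·12!·0!/15! = 1/1365
Racah Σ t=1..1: t=1:−1/518400 = -1/518400
⇒ 3j(7 1 6; 0 0 0)² = 7/195, sgn -1
(m-triple is (0,0,0) — same symbol as above.)
4πI² = N·(3j₀)²·(3jₘ)² = 49/65
I = +1·√(0.753846/4π) = 0.24492687

0.244927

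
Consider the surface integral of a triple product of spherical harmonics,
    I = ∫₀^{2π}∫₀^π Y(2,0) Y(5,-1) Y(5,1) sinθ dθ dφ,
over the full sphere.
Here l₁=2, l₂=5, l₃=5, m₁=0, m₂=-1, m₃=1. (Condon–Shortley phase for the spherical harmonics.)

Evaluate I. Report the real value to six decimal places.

m-sum 0 ✓  L=12 even ✓  3≤5≤7 ✓
Π(2lᵢ+1) = 5×11×11 = 605
triangle coeff Δ(2,5,5) = 1/38610
Σ_t [0,2]: t=0:+1/2880 t=1:−1/576 t=2:+1/2880 = -1/960
(3j)²=10/429 [(2 5 5; 0 0 0)], sign=+1
Σ_t [0,2]: t=0:+1/2304 t=1:−1/720 t=2:+1/5760 = -1/1280
(3j)²=27/1430 [(2 5 5; 0 -1 1)], sign=-1
⇒ 4πI² = 45/169
I = (-1)√(45/169/(4π)) = -0.14556534

-0.145565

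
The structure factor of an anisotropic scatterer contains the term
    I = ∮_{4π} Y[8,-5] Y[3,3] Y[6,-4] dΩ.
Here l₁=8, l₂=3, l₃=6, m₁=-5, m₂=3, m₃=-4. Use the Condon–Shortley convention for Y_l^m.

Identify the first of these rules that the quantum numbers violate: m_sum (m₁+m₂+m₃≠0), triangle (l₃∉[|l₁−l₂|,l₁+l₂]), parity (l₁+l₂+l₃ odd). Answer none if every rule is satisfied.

m₁+m₂+m₃ = -5 + 3 − 4 = -6  ✗
triangle: |8−3|=5 ≤ l₃=6 ≤ 8+3=11
parity: l₁+l₂+l₃ = 17 is odd

m_sum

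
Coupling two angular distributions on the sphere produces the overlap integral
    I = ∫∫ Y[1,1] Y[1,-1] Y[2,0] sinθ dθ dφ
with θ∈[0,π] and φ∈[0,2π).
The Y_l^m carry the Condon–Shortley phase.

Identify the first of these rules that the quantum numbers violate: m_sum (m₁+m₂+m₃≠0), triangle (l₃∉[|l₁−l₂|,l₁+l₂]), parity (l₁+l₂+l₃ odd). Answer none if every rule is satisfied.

Σmᵢ = 0  ✓
l₃∈[|l₁−l₂|,l₁+l₂]=[0,2], have l₃=2  ✓
Σlᵢ = 4 ⇒ even  ✓

none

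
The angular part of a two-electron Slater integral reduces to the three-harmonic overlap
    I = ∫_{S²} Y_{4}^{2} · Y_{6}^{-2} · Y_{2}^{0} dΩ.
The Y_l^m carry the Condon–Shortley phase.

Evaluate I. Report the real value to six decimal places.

0.206144

Checks pass: Σm=0; 12 even; l₃=2∈[2,10].
(2·4+1)(2·6+1)(2·2+1) = 585
Δ: 8! 0! 4! / 13! → 1/6435
sum: t=4:+1/2304 = 1/2304
3j²(4 6 2; 0 0 0) = Δ·Π!·Σ² = 5/143  (sign +1)
sum: t=2:+1/5760 = 1/5760
3j²(4 6 2; 2 -2 0) = Δ·Π!·Σ² = 56/2145  (sign +1)
combine: 4πI² = 585·5/143·56/2145 = 840/1573
take √, sign +1: I = 0.20614383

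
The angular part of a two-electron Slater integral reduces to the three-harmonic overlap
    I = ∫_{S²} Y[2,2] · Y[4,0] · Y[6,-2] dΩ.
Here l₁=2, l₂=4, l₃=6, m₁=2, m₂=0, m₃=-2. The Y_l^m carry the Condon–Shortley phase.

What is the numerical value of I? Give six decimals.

Checks pass: Σm=0; 12 even; l₃=6∈[2,6].
(2·2+1)(2·4+1)(2·6+1) = 585
Δ: 0! 4! 8! / 13! → 1/6435
sum: t=0:+1/2304 = 1/2304
3j²(2 4 6; 0 0 0) = Δ·Π!·Σ² = 5/143  (sign +1)
sum: t=0:+1/13824 = 1/13824
3j²(2 4 6; 2 0 -2) = Δ·Π!·Σ² = 14/1287  (sign +1)
combine: 4πI² = 585·5/143·14/1287 = 350/1573
take √, sign +1: I = 0.13306527

0.133065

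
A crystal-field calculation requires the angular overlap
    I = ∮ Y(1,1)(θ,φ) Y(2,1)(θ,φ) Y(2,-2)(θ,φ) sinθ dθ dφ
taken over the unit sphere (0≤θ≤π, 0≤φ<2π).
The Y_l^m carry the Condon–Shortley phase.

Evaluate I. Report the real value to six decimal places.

l₁+l₂+l₃=5 is odd: 3j(l;000)=0 ⇒ I=0

0.000000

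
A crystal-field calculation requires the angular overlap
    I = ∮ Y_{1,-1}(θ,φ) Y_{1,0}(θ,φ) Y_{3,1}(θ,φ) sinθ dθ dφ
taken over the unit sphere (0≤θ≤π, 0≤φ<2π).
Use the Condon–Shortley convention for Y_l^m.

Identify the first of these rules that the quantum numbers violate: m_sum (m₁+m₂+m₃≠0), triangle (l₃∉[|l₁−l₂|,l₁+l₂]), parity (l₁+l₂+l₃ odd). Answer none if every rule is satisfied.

triangle

Σmᵢ = 0  ✓
l₃∈[|l₁−l₂|,l₁+l₂]=[0,2], have l₃=3  ✗
Σlᵢ = 5 ⇒ odd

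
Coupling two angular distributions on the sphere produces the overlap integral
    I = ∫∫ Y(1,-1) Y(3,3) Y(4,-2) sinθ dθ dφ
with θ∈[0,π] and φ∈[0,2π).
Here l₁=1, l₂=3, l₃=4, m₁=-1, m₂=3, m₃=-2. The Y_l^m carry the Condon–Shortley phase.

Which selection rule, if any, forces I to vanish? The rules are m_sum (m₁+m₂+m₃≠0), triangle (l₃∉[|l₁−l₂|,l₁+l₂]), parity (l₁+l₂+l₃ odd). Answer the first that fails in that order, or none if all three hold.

m₁+m₂+m₃ = -1 + 3 − 2 = 0  ✓
triangle: |1−3|=2 ≤ l₃=4 ≤ 1+3=4  ✓
parity: l₁+l₂+l₃ = 8 is even  ✓

none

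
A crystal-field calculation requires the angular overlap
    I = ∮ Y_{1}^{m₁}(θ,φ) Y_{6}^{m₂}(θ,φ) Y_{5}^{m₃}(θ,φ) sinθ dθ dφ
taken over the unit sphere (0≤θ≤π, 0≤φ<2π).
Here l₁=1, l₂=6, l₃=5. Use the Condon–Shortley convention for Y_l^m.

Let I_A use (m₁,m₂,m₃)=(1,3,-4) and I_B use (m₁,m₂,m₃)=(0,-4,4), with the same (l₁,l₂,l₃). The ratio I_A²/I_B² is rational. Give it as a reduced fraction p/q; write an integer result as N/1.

3/20

Same 1,6,5: normalisation and zero-m 3j drop out of the ratio.
A: Δ: 2! 0! 10! / 13! → 1/858; sum: t=0:+1/725760 = 1/725760; 3j²(1 6 5; 1 3 -4) = Δ·Π!·Σ² = 1/286  (sign -1)
B: Δ: 2! 0! 10! / 13! → 1/858; sum: t=1:−1/362880 = -1/362880; 3j²(1 6 5; 0 -4 4) = Δ·Π!·Σ² = 10/429  (sign +1)
I_A²/I_B² = (1/286)/(10/429) = 3/20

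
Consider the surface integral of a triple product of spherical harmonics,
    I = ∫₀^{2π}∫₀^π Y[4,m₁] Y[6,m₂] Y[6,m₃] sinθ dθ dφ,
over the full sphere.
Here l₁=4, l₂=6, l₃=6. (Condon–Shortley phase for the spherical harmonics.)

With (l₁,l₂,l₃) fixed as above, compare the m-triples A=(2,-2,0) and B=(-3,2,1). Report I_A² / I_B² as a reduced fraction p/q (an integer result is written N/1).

363/49

Same 4,6,6: normalisation and zero-m 3j drop out of the ratio.
A: Δ: 4! 4! 8! / 17! → 1/15315300; sum: t=0:+1/55296 t=1:−1/25920 t=2:+1/138240 = -11/829440; 3j²(4 6 6; 2 -2 0) = Δ·Π!·Σ² = 11/1326  (sign -1)
B: Δ: 4! 4! 8! / 17! → 1/15315300; sum: t=3:−1/103680 t=4:+1/82944 = 1/414720; 3j²(4 6 6; -3 2 1) = Δ·Π!·Σ² = 49/43758  (sign -1)
I_A²/I_B² = (11/1326)/(49/43758) = 363/49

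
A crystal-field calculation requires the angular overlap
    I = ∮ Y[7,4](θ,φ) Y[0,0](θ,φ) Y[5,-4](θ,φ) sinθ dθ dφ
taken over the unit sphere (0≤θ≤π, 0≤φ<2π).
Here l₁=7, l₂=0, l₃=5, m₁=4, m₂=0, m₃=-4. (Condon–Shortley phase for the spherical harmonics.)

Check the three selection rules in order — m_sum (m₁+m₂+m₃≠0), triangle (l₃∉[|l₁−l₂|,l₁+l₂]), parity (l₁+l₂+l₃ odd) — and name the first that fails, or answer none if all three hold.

triangle

azimuthal sum: 4 + 0 − 4 = 0  ✓
7 ≤ 5 ≤ 7 (triangle on l)  ✗
L = 7 + 0 + 5 = 12 (even)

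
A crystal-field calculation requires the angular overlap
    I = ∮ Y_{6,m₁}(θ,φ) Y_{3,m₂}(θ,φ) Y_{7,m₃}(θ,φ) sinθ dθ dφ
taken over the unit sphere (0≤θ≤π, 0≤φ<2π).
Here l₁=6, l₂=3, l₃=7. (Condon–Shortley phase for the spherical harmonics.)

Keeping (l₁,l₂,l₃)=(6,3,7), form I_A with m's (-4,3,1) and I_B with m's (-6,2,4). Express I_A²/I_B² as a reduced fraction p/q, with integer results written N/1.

Same 6,3,7: normalisation and zero-m 3j drop out of the ratio.
A: Δ: 2! 10! 4! / 17! → 1/2042040; sum: t=2:+1/3870720 = 1/3870720; 3j²(6 3 7; -4 3 1) = Δ·Π!·Σ² = 675/136136  (sign +1)
B: Δ: 2! 10! 4! / 17! → 1/2042040; sum: t=2:+1/43545600 = 1/43545600; 3j²(6 3 7; -6 2 4) = Δ·Π!·Σ² = 11/3094  (sign -1)
I_A²/I_B² = (675/136136)/(11/3094) = 675/484

675/484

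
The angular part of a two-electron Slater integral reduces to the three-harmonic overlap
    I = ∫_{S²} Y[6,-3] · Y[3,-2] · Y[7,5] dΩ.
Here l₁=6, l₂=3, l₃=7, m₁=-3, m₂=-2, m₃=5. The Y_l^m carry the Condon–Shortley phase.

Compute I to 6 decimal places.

-0.123141

Rules hold: Σm=0, L=16 even, 3≤7≤9.
N = 13·7·15 = 1365
Δ = 2!·10!·4!/17! = 1/2042040
Racah Σ t=0..2: t=0:+1/207360 t=1:−1/57600 t=2:+1/207360 = -1/129600
⇒ 3j(6 3 7; 0 0 0)² = 168/12155, sgn +1
Racah Σ t=0..1: t=0:+1/4354560 t=1:−1/1935360 = -1/3483648
⇒ 3j(6 3 7; -3 -2 5)² = 125/12376, sgn -1
4πI² = N·(3j₀)²·(3jₘ)² = 7875/41327
I = -1·√(0.190553/4π) = -0.12314121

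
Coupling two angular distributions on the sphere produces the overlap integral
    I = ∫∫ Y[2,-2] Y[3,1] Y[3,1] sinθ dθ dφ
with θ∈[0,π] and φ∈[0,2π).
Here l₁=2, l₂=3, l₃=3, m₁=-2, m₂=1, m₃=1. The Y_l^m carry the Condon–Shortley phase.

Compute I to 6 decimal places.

0.206013

m-sum 0 ✓  L=8 even ✓  1≤3≤5 ✓
Π(2lᵢ+1) = 5×7×7 = 245
triangle coeff Δ(2,3,3) = 1/3780
Σ_t [0,2]: t=0:+1/24 t=1:−1/4 t=2:+1/24 = -1/6
(3j)²=4/105 [(2 3 3; 0 0 0)], sign=+1
Σ_t [2,2]: t=2:+1/16 = 1/16
(3j)²=2/35 [(2 3 3; -2 1 1)], sign=+1
⇒ 4πI² = 8/15
I = (+1)√(8/15/(4π)) = 0.20601291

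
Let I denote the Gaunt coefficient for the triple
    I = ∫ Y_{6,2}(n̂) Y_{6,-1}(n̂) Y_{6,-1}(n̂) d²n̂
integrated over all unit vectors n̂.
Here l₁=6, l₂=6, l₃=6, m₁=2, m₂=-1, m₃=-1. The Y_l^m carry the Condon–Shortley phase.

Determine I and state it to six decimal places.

Rules hold: Σm=0, L=18 even, 0≤6≤12.
N = 13·13·13 = 2197
Δ = 6!·6!·6!/19! = 1/325909584
Racah Σ t=0..6: t=0:+1/373248000 t=1:−1/1728000 t=2:+1/110592 t=3:−1/46656 t=4:+1/110592 t=5:−1/1728000 t=6:+1/373248000 = -7/1555200
⇒ 3j(6 6 6; 0 0 0)² = 400/46189, sgn -1
Racah Σ t=0..4: t=0:+1/4147200 t=1:−1/207360 t=2:+1/82944 t=3:−1/207360 t=4:+1/4147200 = 1/345600
⇒ 3j(6 6 6; 2 -1 -1)² = 420/46189, sgn -1
4πI² = N·(3j₀)²·(3jₘ)² = 2184000/12623809
I = +1·√(0.173006/4π) = 0.11733462

0.117335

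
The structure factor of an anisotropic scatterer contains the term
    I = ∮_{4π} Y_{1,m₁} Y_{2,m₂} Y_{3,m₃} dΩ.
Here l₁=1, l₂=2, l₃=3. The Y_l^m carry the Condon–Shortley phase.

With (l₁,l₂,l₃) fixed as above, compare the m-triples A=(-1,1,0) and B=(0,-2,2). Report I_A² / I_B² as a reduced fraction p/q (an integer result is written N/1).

3/5

Same 1,2,3: normalisation and zero-m 3j drop out of the ratio.
A: Δ: 0! 2! 4! / 7! → 1/105; sum: t=0:+1/12 = 1/12; 3j²(1 2 3; -1 1 0) = Δ·Π!·Σ² = 1/35  (sign -1)
B: Δ: 0! 2! 4! / 7! → 1/105; sum: t=0:+1/24 = 1/24; 3j²(1 2 3; 0 -2 2) = Δ·Π!·Σ² = 1/21  (sign -1)
I_A²/I_B² = (1/35)/(1/21) = 3/5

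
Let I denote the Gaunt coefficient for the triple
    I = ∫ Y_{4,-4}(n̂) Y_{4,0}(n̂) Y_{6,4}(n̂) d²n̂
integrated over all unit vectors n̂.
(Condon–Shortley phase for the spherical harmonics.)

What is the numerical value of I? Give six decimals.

-0.190852

m-sum 0 ✓  L=14 even ✓  0≤6≤8 ✓
Π(2lᵢ+1) = 9×9×13 = 1053
triangle coeff Δ(4,4,6) = 1/1261260
Σ_t [0,2]: t=0:+1/4608 t=1:−1/1296 t=2:+1/4608 = -7/20736
(3j)²=20/1287 [(4 4 6; 0 0 0)], sign=-1
Σ_t [2,2]: t=2:+1/69120 = 1/69120
(3j)²=4/143 [(4 4 6; -4 0 4)], sign=+1
⇒ 4πI² = 720/1573
I = (-1)√(720/1573/(4π)) = -0.19085211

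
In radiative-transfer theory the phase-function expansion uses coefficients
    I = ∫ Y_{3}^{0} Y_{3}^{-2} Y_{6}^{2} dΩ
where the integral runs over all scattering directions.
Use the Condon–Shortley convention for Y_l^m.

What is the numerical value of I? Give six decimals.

Checks pass: Σm=0; 12 even; l₃=6∈[0,6].
(2·3+1)(2·3+1)(2·6+1) = 637
Δ: 0! 6! 6! / 13! → 1/12012
sum: t=0:+1/1296 = 1/1296
3j²(3 3 6; 0 0 0) = Δ·Π!·Σ² = 100/3003  (sign +1)
sum: t=0:+1/4320 = 1/4320
3j²(3 3 6; 0 -2 2) = Δ·Π!·Σ² = 8/429  (sign +1)
combine: 4πI² = 637·100/3003·8/429 = 5600/14157
take √, sign +1: I = 0.17742036

0.177420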